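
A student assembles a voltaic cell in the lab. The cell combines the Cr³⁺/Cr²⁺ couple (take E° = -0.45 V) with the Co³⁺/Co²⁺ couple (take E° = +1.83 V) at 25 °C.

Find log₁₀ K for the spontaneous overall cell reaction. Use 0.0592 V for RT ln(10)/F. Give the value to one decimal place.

Cathode: Co³⁺/Co²⁺; anode: Cr³⁺/Cr²⁺. E°cell = +2.28 V, n = 1.
log K = nE°cell / 0.0592 = (1)(+2.28) / 0.0592 = 38.5.

38.5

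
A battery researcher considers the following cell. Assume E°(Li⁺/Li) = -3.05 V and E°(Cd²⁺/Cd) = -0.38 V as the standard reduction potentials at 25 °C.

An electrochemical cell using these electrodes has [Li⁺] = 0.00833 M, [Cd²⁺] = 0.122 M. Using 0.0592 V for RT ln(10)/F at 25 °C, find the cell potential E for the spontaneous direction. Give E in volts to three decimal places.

+2.766 V

Cd²⁺/Cd is the cathode (higher E°), Li⁺/Li the anode: E°cell = -0.38 − (-3.05) = +2.67 V, n = 2.
Overall: Cd²⁺(aq) + 2 Li(s) → Cd(s) + 2 Li⁺(aq)
Q = [Li⁺]^2 / ([Cd²⁺]); log Q = -3.245.
E = E° − (0.0592/n) log Q = +2.67 − (0.0592/2)(-3.245) = +2.766 V.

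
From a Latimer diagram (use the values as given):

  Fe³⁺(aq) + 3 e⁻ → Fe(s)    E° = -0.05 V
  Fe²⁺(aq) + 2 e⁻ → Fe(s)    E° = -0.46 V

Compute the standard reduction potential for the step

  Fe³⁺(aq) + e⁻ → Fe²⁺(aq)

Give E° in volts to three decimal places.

+0.770 V

Sequential free energies add, so n₃E°₃ = n₁E°₁ + n₂E°₂.
With n₃ = 3, and the known step contributing 2×(-0.46) V, the unknown satisfies 1·E° = 3×(-0.05) − 2×(-0.46) = +0.770.
E° = +0.770 / 1 = +0.770 V.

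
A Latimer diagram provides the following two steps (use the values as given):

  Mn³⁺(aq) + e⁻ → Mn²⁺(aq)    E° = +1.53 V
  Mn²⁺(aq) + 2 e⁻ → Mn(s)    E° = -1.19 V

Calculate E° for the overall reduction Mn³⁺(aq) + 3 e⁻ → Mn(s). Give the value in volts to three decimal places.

Adding the free-energy changes (−nFE°) of the two steps gives −n₃FE°₃ = −n₁FE°₁ − n₂FE°₂.
E°₃ = (1×+1.53 + 2×-1.19) / 3 = (-0.850) / 3 = -0.283 V.
Simply averaging or adding the two E° values would be wrong; the electron-weighted sum is required.

-0.283 V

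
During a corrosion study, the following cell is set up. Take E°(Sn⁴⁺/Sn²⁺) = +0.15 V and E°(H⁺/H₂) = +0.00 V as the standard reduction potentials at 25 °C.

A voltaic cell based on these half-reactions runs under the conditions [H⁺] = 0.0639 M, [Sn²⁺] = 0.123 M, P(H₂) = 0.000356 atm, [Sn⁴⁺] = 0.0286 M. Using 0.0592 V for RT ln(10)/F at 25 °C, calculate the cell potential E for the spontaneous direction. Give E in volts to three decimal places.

Sn⁴⁺/Sn²⁺ is the cathode (higher E°), H⁺/H₂ the anode: E°cell = +0.15 − (+0.00) = +0.15 V, n = 2.
Overall: Sn⁴⁺(aq) + H₂(g) → Sn²⁺(aq) + 2 H⁺(aq)
Q = [Sn²⁺]·[H⁺]^2 / ([Sn⁴⁺]·P(H₂)); log Q = 1.693.
E = E° − (0.0592/n) log Q = +0.15 − (0.0592/2)(1.693) = +0.100 V.

+0.100 V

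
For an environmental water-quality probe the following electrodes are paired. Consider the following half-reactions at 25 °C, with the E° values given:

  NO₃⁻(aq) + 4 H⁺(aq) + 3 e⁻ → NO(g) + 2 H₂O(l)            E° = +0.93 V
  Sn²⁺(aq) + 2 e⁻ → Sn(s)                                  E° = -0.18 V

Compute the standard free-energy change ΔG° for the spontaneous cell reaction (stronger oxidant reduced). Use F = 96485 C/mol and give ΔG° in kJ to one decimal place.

-642.6 kJ

NO₃⁻/NO (E° = +0.93 V) is the cathode; Sn²⁺/Sn (E° = -0.18 V) is the anode, so E°cell = +1.11 V.
Balancing electrons gives n = 6 (lcm of 3 and 2).
ΔG° = −nFE° = −(6)(96485)(+1.11) = -642,590 J = -642.6 kJ.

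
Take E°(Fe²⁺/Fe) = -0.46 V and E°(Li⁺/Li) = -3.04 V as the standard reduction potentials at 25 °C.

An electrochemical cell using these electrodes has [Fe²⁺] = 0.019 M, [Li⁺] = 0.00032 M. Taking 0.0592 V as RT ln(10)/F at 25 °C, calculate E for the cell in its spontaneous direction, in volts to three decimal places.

+2.736 V

Fe²⁺/Fe is the cathode (higher E°), Li⁺/Li the anode: E°cell = -0.46 − (-3.04) = +2.58 V, n = 2.
Overall: Fe²⁺(aq) + 2 Li(s) → Fe(s) + 2 Li⁺(aq)
Q = [Li⁺]^2 / ([Fe²⁺]); log Q = -5.268.
E = E° − (0.0592/n) log Q = +2.58 − (0.0592/2)(-5.268) = +2.736 V.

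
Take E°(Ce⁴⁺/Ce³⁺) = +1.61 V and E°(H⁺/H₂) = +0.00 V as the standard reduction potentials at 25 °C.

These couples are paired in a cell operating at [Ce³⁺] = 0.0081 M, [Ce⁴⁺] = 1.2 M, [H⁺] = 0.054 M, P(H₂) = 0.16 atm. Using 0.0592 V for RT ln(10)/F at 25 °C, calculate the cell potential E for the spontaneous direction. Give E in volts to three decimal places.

+1.790 V

Ce⁴⁺/Ce³⁺ is the cathode (higher E°), H⁺/H₂ the anode: E°cell = +1.61 − (+0.00) = +1.61 V, n = 2.
Overall: 2 Ce⁴⁺(aq) + H₂(g) → 2 Ce³⁺(aq) + 2 H⁺(aq)
Q = [Ce³⁺]^2·[H⁺]^2 / ([Ce⁴⁺]^2·P(H₂)); log Q = -6.081.
E = E° − (0.0592/n) log Q = +1.61 − (0.0592/2)(-6.081) = +1.790 V.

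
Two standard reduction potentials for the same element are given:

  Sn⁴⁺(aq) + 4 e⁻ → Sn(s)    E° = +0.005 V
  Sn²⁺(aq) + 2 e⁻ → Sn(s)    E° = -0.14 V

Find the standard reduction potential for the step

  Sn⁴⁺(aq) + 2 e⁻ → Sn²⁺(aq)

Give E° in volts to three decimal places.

+0.150 V

Sequential free energies add, so n₃E°₃ = n₁E°₁ + n₂E°₂.
With n₃ = 4, and the known step contributing 2×(-0.14) V, the unknown satisfies 2·E° = 4×(+0.005) − 2×(-0.14) = +0.300.
E° = +0.300 / 2 = +0.150 V.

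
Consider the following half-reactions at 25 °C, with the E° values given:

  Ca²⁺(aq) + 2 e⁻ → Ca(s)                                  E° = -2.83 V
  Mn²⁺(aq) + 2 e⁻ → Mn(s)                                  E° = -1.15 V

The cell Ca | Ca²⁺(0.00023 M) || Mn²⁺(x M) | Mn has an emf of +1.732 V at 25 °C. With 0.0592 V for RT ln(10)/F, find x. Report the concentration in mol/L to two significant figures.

0.013 M

Mn²⁺/Mn is the cathode, Ca²⁺/Ca the anode: E°cell = +1.68 V, n = 2.
Overall reaction: Mn²⁺(aq) + Ca(s) → Mn(s) + Ca²⁺(aq); Q = [Ca²⁺]^1/[Mn²⁺]^1.
From E = E° − (0.0592/n) log Q: log Q = (E° − E)·n/0.0592 = (+1.68 − (+1.732))·2/0.0592 = -1.7568.
So 1·log[Mn²⁺] = 1·log(0.00023) − log Q = -3.6383 − (-1.7568) = -1.8815; [Mn²⁺] = 10^(-1.8815) ≈ 0.013 M.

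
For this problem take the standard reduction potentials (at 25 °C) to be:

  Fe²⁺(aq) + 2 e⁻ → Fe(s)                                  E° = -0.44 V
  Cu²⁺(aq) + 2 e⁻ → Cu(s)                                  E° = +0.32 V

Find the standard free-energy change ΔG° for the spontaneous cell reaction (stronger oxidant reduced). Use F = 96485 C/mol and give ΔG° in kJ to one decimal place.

-146.7 kJ

Cu²⁺/Cu (E° = +0.32 V) is the cathode; Fe²⁺/Fe (E° = -0.44 V) is the anode, so E°cell = +0.76 V.
Balancing electrons gives n = 2 (lcm of 2 and 2).
ΔG° = −nFE° = −(2)(96485)(+0.76) = -146,657 J = -146.7 kJ.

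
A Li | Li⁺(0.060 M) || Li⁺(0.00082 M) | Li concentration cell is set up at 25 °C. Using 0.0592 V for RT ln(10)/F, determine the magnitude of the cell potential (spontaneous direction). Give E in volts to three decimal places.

+0.110 V

For a concentration cell E°cell = 0. The 0.060 M side is the cathode (reduction is favoured where [Li⁺] is higher).
With n = 1, E = −(0.0592/1) log([Li⁺]ₐₙ/[Li⁺]꜀ₐₜ) = −(0.0592/1) log(0.00082/0.06) = −(0.0592/1)(-1.864) = +0.110 V.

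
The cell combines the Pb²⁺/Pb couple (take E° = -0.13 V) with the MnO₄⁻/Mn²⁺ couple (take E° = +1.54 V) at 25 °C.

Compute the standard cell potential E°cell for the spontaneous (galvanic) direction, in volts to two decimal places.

+1.67 V

The MnO₄⁻/Mn²⁺ couple has the higher reduction potential, so it is the cathode; Pb²⁺/Pb is oxidised at the anode.
E°cell = E°(cathode) − E°(anode) = (+1.54) − (-0.13) = +1.67 V.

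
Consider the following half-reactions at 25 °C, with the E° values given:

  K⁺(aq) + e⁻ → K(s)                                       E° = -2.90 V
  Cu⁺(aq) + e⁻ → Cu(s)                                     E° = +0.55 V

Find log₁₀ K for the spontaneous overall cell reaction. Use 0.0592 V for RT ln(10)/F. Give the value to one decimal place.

58.3

Cathode: Cu⁺/Cu; anode: K⁺/K. E°cell = +3.45 V, n = 1.
log K = nE°cell / 0.0592 = (1)(+3.45) / 0.0592 = 58.3.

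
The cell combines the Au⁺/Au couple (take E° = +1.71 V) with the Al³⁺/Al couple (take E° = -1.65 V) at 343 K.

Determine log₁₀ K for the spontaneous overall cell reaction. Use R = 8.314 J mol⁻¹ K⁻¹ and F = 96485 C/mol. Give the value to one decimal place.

148.1

Cathode: Au⁺/Au; anode: Al³⁺/Al. E°cell = (+1.71) − (-1.65) = +3.36 V, with n = 3.
ΔG° = −nFE° = −RT ln K, so ln K = nFE°/(RT) = (3)(96485)(+3.36) / ((8.314)(343)) = 341.049.
log₁₀ K = 341.049 / ln 10 = 148.1.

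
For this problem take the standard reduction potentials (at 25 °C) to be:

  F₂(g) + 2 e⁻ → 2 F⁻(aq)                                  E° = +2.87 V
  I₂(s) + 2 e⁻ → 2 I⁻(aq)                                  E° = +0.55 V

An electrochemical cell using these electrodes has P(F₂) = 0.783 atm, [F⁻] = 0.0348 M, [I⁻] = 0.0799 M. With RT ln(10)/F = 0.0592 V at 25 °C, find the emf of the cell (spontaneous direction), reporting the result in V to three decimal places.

+2.338 V

F₂/F⁻ is the cathode (higher E°), I₂/I⁻ the anode: E°cell = +2.87 − (+0.55) = +2.32 V, n = 2.
Overall: F₂(g) + 2 I⁻(aq) → 2 F⁻(aq) + I₂(s)
Q = [F⁻]^2 / (P(F₂)·[I⁻]^2); log Q = -0.616.
E = E° − (0.0592/n) log Q = +2.32 − (0.0592/2)(-0.616) = +2.338 V.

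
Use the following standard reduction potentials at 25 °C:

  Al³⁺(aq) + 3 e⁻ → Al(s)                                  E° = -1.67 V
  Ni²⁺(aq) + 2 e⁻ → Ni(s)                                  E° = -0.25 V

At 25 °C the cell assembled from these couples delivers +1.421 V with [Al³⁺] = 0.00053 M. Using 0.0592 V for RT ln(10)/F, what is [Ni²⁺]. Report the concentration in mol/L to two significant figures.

Ni²⁺/Ni is the cathode, Al³⁺/Al the anode: E°cell = +1.42 V, n = 6.
Overall reaction: 3 Ni²⁺(aq) + 2 Al(s) → 3 Ni(s) + 2 Al³⁺(aq); Q = [Al³⁺]^2/[Ni²⁺]^3.
From E = E° − (0.0592/n) log Q: log Q = (E° − E)·n/0.0592 = (+1.42 − (+1.421))·6/0.0592 = -0.1014.
So 3·log[Ni²⁺] = 2·log(0.00053) − log Q = -6.5514 − (-0.1014) = -6.4500; log[Ni²⁺] = -6.4500 / 3 = -2.1500; [Ni²⁺] = 10^(-2.1500) ≈ 0.0071 M.

0.0071 M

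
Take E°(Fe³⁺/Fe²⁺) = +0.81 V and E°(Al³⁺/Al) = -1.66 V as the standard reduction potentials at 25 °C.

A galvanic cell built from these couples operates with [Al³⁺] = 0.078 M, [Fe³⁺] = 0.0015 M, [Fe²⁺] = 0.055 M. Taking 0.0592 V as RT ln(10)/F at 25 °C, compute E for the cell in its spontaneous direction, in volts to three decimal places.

Fe³⁺/Fe²⁺ is the cathode (higher E°), Al³⁺/Al the anode: E°cell = +0.81 − (-1.66) = +2.47 V, n = 3.
Overall: 3 Fe³⁺(aq) + Al(s) → 3 Fe²⁺(aq) + Al³⁺(aq)
Q = [Fe²⁺]^3·[Al³⁺] / ([Fe³⁺]^3); log Q = 3.585.
E = E° − (0.0592/n) log Q = +2.47 − (0.0592/3)(3.585) = +2.399 V.

+2.399 V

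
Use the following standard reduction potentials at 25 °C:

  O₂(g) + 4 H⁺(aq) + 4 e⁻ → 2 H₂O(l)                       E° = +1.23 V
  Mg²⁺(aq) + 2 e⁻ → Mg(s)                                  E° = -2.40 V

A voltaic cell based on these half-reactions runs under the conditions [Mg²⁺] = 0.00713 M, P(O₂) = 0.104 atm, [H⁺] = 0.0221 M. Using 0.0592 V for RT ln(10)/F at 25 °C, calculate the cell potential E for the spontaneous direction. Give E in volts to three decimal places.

O₂/H₂O is the cathode (higher E°), Mg²⁺/Mg the anode: E°cell = +1.23 − (-2.40) = +3.63 V, n = 4.
Overall: O₂(g) + 4 H⁺(aq) + 2 Mg(s) → 2 H₂O(l) + 2 Mg²⁺(aq)
Q = [Mg²⁺]^2 / (P(O₂)·[H⁺]^4); log Q = 3.312.
E = E° − (0.0592/n) log Q = +3.63 − (0.0592/4)(3.312) = +3.581 V.

+3.581 V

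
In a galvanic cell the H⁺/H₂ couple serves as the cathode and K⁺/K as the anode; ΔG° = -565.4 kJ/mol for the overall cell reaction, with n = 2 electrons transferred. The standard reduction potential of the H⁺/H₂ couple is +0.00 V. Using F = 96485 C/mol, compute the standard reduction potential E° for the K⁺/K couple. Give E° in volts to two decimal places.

E°cell = −ΔG°/(nF) = −(-565.4×10³)/((2)(96485)) = +2.930 V.
Since H⁺/H₂ is the cathode and K⁺/K the anode, E°cell = E°(H⁺/H₂) − E°(K⁺/K).
So E°(K⁺/K) = E°(H⁺/H₂) − E°cell = (+0.00) − (+2.930) = -2.93 V.

-2.93 V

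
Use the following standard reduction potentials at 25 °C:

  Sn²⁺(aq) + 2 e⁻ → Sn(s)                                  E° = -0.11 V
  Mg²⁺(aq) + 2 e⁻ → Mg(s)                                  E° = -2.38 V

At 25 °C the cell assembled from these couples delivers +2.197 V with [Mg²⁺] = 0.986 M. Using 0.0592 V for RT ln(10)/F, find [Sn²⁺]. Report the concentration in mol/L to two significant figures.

0.0034 M

Sn²⁺/Sn is the cathode, Mg²⁺/Mg the anode: E°cell = +2.27 V, n = 2.
Overall reaction: Sn²⁺(aq) + Mg(s) → Sn(s) + Mg²⁺(aq); Q = [Mg²⁺]^1/[Sn²⁺]^1.
From E = E° − (0.0592/n) log Q: log Q = (E° − E)·n/0.0592 = (+2.27 − (+2.197))·2/0.0592 = 2.4662.
So 1·log[Sn²⁺] = 1·log(0.986) − log Q = -0.0061 − (2.4662) = -2.4723; [Sn²⁺] = 10^(-2.4723) ≈ 0.0034 M.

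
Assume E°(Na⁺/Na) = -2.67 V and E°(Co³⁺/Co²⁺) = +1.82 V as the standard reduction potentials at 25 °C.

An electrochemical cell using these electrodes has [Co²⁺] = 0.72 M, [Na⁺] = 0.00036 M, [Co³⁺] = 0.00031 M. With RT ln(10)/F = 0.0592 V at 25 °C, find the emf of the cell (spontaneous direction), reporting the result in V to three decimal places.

Co³⁺/Co²⁺ is the cathode (higher E°), Na⁺/Na the anode: E°cell = +1.82 − (-2.67) = +4.49 V, n = 1.
Overall: Co³⁺(aq) + Na(s) → Co²⁺(aq) + Na⁺(aq)
Q = [Co²⁺]·[Na⁺] / ([Co³⁺]); log Q = -0.078.
E = E° − (0.0592/n) log Q = +4.49 − (0.0592/1)(-0.078) = +4.495 V.

+4.495 V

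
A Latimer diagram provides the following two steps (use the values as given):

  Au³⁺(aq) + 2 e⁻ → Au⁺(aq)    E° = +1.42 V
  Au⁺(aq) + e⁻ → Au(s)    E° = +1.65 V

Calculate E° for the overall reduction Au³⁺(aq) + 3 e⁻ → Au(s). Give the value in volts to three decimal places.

Since ΔG° = −nFE° is additive over sequential reductions, n₃E°₃ = n₁E°₁ + n₂E°₂.
E°₃ = (2×+1.42 + 1×+1.65) / 3 = (+4.490) / 3 = +1.497 V.
Simply averaging or adding the two E° values would be wrong; the electron-weighted sum is required.

+1.497 V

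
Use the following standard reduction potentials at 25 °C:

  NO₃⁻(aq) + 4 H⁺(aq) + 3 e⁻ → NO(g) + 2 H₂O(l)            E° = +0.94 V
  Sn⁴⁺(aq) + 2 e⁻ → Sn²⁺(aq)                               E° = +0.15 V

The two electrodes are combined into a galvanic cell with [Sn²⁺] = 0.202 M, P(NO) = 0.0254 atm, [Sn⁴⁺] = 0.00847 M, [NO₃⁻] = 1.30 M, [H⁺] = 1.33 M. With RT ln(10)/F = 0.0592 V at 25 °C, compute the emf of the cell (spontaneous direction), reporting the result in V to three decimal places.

+0.874 V

NO₃⁻/NO is the cathode (higher E°), Sn⁴⁺/Sn²⁺ the anode: E°cell = +0.94 − (+0.15) = +0.79 V, n = 6.
Overall: 2 NO₃⁻(aq) + 8 H⁺(aq) + 3 Sn²⁺(aq) → 2 NO(g) + 4 H₂O(l) + 3 Sn⁴⁺(aq)
Q = P(NO)^2·[Sn⁴⁺]^3 / ([NO₃⁻]^2·[H⁺]^8·[Sn²⁺]^3); log Q = -8.541.
E = E° − (0.0592/n) log Q = +0.79 − (0.0592/6)(-8.541) = +0.874 V.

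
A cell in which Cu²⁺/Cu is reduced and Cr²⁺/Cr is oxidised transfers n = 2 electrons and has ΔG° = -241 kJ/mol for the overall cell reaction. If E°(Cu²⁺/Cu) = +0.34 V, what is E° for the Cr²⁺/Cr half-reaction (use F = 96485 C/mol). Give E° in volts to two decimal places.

-0.91 V

E°cell = −ΔG°/(nF) = −(-241×10³)/((2)(96485)) = +1.249 V.
Since Cu²⁺/Cu is the cathode and Cr²⁺/Cr the anode, E°cell = E°(Cu²⁺/Cu) − E°(Cr²⁺/Cr).
So E°(Cr²⁺/Cr) = E°(Cu²⁺/Cu) − E°cell = (+0.34) − (+1.249) = -0.91 V.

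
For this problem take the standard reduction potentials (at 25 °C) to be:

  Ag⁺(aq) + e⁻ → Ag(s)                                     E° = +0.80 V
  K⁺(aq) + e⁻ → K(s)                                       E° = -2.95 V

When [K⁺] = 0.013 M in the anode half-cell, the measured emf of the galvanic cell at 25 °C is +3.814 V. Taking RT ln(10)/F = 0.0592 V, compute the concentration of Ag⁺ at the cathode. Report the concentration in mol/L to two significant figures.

0.16 M

Ag⁺/Ag is the cathode, K⁺/K the anode: E°cell = +3.75 V, n = 1.
Overall reaction: Ag⁺(aq) + K(s) → Ag(s) + K⁺(aq); Q = [K⁺]^1/[Ag⁺]^1.
From E = E° − (0.0592/n) log Q: log Q = (E° − E)·n/0.0592 = (+3.75 − (+3.814))·1/0.0592 = -1.0811.
So 1·log[Ag⁺] = 1·log(0.013) − log Q = -1.8861 − (-1.0811) = -0.8050; [Ag⁺] = 10^(-0.8050) ≈ 0.16 M.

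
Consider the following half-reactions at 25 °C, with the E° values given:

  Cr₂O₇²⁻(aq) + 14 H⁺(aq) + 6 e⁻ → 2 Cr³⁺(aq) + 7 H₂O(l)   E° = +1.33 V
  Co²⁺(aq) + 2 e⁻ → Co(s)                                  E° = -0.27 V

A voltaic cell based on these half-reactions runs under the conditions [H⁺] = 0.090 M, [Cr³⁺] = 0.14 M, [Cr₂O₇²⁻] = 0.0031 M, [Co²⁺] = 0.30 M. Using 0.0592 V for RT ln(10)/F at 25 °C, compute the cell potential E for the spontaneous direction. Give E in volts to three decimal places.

+1.463 V

Cr₂O₇²⁻/Cr³⁺ is the cathode (higher E°), Co²⁺/Co the anode: E°cell = +1.33 − (-0.27) = +1.60 V, n = 6.
Overall: Cr₂O₇²⁻(aq) + 14 H⁺(aq) + 3 Co(s) → 2 Cr³⁺(aq) + 7 H₂O(l) + 3 Co²⁺(aq)
Q = [Cr³⁺]^2·[Co²⁺]^3 / ([Cr₂O₇²⁻]·[H⁺]^14); log Q = 13.873.
E = E° − (0.0592/n) log Q = +1.60 − (0.0592/6)(13.873) = +1.463 V.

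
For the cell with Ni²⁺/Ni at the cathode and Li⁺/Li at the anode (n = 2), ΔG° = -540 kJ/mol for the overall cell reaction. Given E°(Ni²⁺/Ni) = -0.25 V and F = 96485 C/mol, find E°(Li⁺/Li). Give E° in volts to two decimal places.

E°cell = −ΔG°/(nF) = −(-540×10³)/((2)(96485)) = +2.798 V.
Since Ni²⁺/Ni is the cathode and Li⁺/Li the anode, E°cell = E°(Ni²⁺/Ni) − E°(Li⁺/Li).
So E°(Li⁺/Li) = E°(Ni²⁺/Ni) − E°cell = (-0.25) − (+2.798) = -3.05 V.

-3.05 V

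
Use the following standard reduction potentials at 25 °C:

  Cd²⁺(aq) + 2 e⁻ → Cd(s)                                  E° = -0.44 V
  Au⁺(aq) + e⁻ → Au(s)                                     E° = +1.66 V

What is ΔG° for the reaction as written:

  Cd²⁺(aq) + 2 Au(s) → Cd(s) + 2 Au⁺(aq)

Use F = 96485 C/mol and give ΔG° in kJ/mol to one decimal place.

As written, Cd²⁺/Cd is reduced (cathode) and Au⁺/Au is oxidised (anode), so E°cell = (-0.44) − (+1.66) = -2.10 V.
Balancing electrons gives n = 2.
ΔG° = −nFE° = −(2)(96485)(-2.10) = 405,237 J = +405.2 kJ/mol.

+405.2 kJ/mol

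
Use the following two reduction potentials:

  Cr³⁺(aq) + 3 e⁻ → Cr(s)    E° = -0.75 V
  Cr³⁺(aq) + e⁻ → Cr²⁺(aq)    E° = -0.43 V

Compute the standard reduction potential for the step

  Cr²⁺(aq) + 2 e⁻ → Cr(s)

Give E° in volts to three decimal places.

-0.910 V

Sequential free energies add, so n₃E°₃ = n₁E°₁ + n₂E°₂.
With n₃ = 3, and the known step contributing 1×(-0.43) V, the unknown satisfies 2·E° = 3×(-0.75) − 1×(-0.43) = -1.820.
E° = -1.820 / 2 = -0.910 V.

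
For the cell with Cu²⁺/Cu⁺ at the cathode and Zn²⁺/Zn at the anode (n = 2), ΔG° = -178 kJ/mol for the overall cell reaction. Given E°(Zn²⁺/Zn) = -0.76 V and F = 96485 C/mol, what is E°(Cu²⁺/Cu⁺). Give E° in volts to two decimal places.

+0.16 V

E°cell = −ΔG°/(nF) = −(-178×10³)/((2)(96485)) = +0.922 V.
Since Cu²⁺/Cu⁺ is the cathode and Zn²⁺/Zn the anode, E°cell = E°(Cu²⁺/Cu⁺) − E°(Zn²⁺/Zn).
So E°(Cu²⁺/Cu⁺) = E°cell + E°(Zn²⁺/Zn) = +0.922 + (-0.76) = +0.16 V.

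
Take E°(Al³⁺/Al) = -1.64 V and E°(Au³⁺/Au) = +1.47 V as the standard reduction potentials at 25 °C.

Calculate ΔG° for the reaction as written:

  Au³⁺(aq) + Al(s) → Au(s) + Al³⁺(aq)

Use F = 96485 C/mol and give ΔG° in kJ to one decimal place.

-900.2 kJ

As written, Au³⁺/Au is reduced (cathode) and Al³⁺/Al is oxidised (anode), so E°cell = (+1.47) − (-1.64) = +3.11 V.
Balancing electrons gives n = 3.
ΔG° = −nFE° = −(3)(96485)(+3.11) = -900,205 J = -900.2 kJ.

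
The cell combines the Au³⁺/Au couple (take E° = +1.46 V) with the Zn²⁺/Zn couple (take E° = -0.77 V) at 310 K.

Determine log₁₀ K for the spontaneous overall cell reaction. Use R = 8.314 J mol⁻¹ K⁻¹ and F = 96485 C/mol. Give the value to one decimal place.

Cathode: Au³⁺/Au; anode: Zn²⁺/Zn. E°cell = (+1.46) − (-0.77) = +2.23 V, with n = 6.
ΔG° = −nFE° = −RT ln K, so ln K = nFE°/(RT) = (6)(96485)(+2.23) / ((8.314)(310)) = 500.892.
log₁₀ K = 500.892 / ln 10 = 217.5.

217.5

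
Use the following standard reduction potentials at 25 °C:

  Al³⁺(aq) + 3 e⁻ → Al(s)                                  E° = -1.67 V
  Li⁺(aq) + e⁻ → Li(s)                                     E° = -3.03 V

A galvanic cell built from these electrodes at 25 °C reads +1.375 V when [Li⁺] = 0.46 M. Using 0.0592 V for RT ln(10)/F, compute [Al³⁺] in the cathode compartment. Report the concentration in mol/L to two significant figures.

0.56 M

Al³⁺/Al is the cathode, Li⁺/Li the anode: E°cell = +1.36 V, n = 3.
Overall reaction: Al³⁺(aq) + 3 Li(s) → Al(s) + 3 Li⁺(aq); Q = [Li⁺]^3/[Al³⁺]^1.
From E = E° − (0.0592/n) log Q: log Q = (E° − E)·n/0.0592 = (+1.36 − (+1.375))·3/0.0592 = -0.7601.
So 1·log[Al³⁺] = 3·log(0.46) − log Q = -1.0117 − (-0.7601) = -0.2516; [Al³⁺] = 10^(-0.2516) ≈ 0.56 M.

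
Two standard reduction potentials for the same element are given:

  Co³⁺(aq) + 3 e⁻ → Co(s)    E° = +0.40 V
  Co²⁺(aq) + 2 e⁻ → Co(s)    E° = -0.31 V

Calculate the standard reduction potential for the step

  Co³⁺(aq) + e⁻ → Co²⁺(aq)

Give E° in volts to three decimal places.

Sequential free energies add, so n₃E°₃ = n₁E°₁ + n₂E°₂.
With n₃ = 3, and the known step contributing 2×(-0.31) V, the unknown satisfies 1·E° = 3×(+0.40) − 2×(-0.31) = +1.820.
E° = +1.820 / 1 = +1.820 V.

+1.820 V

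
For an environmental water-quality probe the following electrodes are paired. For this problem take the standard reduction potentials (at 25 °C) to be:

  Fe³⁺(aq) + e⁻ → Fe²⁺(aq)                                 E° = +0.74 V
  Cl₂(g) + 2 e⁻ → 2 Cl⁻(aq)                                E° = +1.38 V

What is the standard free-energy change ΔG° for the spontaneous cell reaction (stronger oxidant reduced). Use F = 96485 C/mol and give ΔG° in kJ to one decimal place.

Cl₂/Cl⁻ (E° = +1.38 V) is the cathode; Fe³⁺/Fe²⁺ (E° = +0.74 V) is the anode, so E°cell = +0.64 V.
Balancing electrons gives n = 2 (lcm of 2 and 1).
ΔG° = −nFE° = −(2)(96485)(+0.64) = -123,501 J = -123.5 kJ.

-123.5 kJ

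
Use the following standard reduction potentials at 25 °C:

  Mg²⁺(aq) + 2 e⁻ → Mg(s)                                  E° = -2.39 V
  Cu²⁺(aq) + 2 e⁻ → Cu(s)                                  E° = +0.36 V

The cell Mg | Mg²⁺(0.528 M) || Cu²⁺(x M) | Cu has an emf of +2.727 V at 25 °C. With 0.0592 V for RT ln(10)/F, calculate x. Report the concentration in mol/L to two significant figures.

Cu²⁺/Cu is the cathode, Mg²⁺/Mg the anode: E°cell = +2.75 V, n = 2.
Overall reaction: Cu²⁺(aq) + Mg(s) → Cu(s) + Mg²⁺(aq); Q = [Mg²⁺]^1/[Cu²⁺]^1.
From E = E° − (0.0592/n) log Q: log Q = (E° − E)·n/0.0592 = (+2.75 − (+2.727))·2/0.0592 = 0.7770.
So 1·log[Cu²⁺] = 1·log(0.528) − log Q = -0.2774 − (0.7770) = -1.0544; [Cu²⁺] = 10^(-1.0544) ≈ 0.088 M.

0.088 M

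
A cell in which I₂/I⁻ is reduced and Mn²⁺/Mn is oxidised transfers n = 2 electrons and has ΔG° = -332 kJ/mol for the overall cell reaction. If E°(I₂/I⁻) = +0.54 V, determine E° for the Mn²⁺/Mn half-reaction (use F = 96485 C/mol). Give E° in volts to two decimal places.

-1.18 V

E°cell = −ΔG°/(nF) = −(-332×10³)/((2)(96485)) = +1.720 V.
Since I₂/I⁻ is the cathode and Mn²⁺/Mn the anode, E°cell = E°(I₂/I⁻) − E°(Mn²⁺/Mn).
So E°(Mn²⁺/Mn) = E°(I₂/I⁻) − E°cell = (+0.54) − (+1.720) = -1.18 V.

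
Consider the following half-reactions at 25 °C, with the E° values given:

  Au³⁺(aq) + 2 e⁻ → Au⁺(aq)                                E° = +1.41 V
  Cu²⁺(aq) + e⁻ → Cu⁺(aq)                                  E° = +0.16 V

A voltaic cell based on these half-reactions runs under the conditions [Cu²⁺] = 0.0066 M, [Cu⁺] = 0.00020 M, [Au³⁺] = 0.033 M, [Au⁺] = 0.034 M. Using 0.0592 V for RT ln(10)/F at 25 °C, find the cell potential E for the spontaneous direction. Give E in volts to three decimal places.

Au³⁺/Au⁺ is the cathode (higher E°), Cu²⁺/Cu⁺ the anode: E°cell = +1.41 − (+0.16) = +1.25 V, n = 2.
Overall: Au³⁺(aq) + 2 Cu⁺(aq) → Au⁺(aq) + 2 Cu²⁺(aq)
Q = [Au⁺]·[Cu²⁺]^2 / ([Au³⁺]·[Cu⁺]^2); log Q = 3.050.
E = E° − (0.0592/n) log Q = +1.25 − (0.0592/2)(3.050) = +1.160 V.

+1.160 V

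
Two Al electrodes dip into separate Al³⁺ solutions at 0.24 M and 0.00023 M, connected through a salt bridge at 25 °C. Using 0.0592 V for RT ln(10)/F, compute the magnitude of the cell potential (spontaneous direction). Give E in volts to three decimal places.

For a concentration cell E°cell = 0. The 0.24 M side is the cathode (reduction is favoured where [Al³⁺] is higher).
With n = 3, E = −(0.0592/3) log([Al³⁺]ₐₙ/[Al³⁺]꜀ₐₜ) = −(0.0592/3) log(0.00023/0.24) = −(0.0592/3)(-3.018) = +0.060 V.

+0.060 V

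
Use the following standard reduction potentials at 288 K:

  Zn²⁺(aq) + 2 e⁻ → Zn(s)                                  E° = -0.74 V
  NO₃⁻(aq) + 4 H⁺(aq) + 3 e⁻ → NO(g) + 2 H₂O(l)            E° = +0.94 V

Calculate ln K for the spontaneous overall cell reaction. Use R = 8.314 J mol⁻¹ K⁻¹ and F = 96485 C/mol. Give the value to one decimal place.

Cathode: NO₃⁻/NO; anode: Zn²⁺/Zn. E°cell = (+0.94) − (-0.74) = +1.68 V, with n = 6.
ΔG° = −nFE° = −RT ln K, so ln K = nFE°/(RT) = (6)(96485)(+1.68) / ((8.314)(288)) = 406.179.

406.2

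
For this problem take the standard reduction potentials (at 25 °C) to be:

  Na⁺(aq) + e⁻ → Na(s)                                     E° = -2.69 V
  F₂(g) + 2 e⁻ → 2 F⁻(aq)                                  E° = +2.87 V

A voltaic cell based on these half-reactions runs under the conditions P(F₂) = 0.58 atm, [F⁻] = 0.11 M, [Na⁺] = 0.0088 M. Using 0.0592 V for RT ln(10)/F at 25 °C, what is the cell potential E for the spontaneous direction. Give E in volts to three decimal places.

+5.731 V

F₂/F⁻ is the cathode (higher E°), Na⁺/Na the anode: E°cell = +2.87 − (-2.69) = +5.56 V, n = 2.
Overall: F₂(g) + 2 Na(s) → 2 F⁻(aq) + 2 Na⁺(aq)
Q = [F⁻]^2·[Na⁺]^2 / (P(F₂)); log Q = -5.792.
E = E° − (0.0592/n) log Q = +5.56 − (0.0592/2)(-5.792) = +5.731 V.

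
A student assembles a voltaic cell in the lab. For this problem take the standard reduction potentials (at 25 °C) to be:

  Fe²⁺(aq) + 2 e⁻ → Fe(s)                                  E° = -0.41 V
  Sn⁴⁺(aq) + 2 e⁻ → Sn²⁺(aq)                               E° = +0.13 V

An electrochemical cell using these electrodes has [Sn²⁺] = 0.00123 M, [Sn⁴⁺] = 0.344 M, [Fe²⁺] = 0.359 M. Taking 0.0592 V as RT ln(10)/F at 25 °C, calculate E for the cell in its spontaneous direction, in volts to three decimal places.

Sn⁴⁺/Sn²⁺ is the cathode (higher E°), Fe²⁺/Fe the anode: E°cell = +0.13 − (-0.41) = +0.54 V, n = 2.
Overall: Sn⁴⁺(aq) + Fe(s) → Sn²⁺(aq) + Fe²⁺(aq)
Q = [Sn²⁺]·[Fe²⁺] / ([Sn⁴⁺]); log Q = -2.892.
E = E° − (0.0592/n) log Q = +0.54 − (0.0592/2)(-2.892) = +0.626 V.

+0.626 V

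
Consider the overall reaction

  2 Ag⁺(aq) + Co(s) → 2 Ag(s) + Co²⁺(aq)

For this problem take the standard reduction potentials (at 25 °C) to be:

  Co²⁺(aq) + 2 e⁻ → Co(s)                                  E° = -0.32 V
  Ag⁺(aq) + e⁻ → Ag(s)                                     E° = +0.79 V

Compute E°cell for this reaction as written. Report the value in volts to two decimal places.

+1.11 V

The Ag⁺/Ag couple has the higher reduction potential, so it is the cathode; Co²⁺/Co is oxidised at the anode.
E°cell = E°(cathode) − E°(anode) = (+0.79) − (-0.32) = +1.11 V.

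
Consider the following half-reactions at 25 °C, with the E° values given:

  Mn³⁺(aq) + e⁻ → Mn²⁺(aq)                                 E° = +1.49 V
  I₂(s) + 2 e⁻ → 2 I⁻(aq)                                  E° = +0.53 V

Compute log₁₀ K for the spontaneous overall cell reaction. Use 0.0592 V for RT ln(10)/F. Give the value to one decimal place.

32.4

Cathode: Mn³⁺/Mn²⁺; anode: I₂/I⁻. E°cell = +0.96 V, n = 2.
log K = nE°cell / 0.0592 = (2)(+0.96) / 0.0592 = 32.4.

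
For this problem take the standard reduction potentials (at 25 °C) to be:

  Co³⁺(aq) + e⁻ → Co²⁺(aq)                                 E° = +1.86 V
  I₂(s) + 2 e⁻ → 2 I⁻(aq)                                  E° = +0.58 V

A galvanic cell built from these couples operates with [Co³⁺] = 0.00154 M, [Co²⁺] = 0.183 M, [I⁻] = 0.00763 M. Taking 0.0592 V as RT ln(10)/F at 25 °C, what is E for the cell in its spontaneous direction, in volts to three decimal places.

Co³⁺/Co²⁺ is the cathode (higher E°), I₂/I⁻ the anode: E°cell = +1.86 − (+0.58) = +1.28 V, n = 2.
Overall: 2 Co³⁺(aq) + 2 I⁻(aq) → 2 Co²⁺(aq) + I₂(s)
Q = [Co²⁺]^2 / ([Co³⁺]^2·[I⁻]^2); log Q = 8.385.
E = E° − (0.0592/n) log Q = +1.28 − (0.0592/2)(8.385) = +1.032 V.

+1.032 V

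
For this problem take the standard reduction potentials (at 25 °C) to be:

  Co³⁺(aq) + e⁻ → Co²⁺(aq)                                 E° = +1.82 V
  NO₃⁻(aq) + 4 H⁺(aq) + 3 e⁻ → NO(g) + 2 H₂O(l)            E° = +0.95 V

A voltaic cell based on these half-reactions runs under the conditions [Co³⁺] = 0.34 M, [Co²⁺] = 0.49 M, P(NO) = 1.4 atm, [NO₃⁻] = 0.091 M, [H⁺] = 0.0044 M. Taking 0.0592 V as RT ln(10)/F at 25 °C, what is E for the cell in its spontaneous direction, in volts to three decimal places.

Co³⁺/Co²⁺ is the cathode (higher E°), NO₃⁻/NO the anode: E°cell = +1.82 − (+0.95) = +0.87 V, n = 3.
Overall: 3 Co³⁺(aq) + NO(g) + 2 H₂O(l) → 3 Co²⁺(aq) + NO₃⁻(aq) + 4 H⁺(aq)
Q = [Co²⁺]^3·[NO₃⁻]·[H⁺]^4 / ([Co³⁺]^3·P(NO)); log Q = -10.137.
E = E° − (0.0592/n) log Q = +0.87 − (0.0592/3)(-10.137) = +1.070 V.

+1.070 V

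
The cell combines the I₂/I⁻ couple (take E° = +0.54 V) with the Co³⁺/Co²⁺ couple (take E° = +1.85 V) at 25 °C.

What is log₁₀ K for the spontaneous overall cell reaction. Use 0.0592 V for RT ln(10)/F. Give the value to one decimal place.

44.3

Cathode: Co³⁺/Co²⁺; anode: I₂/I⁻. E°cell = +1.31 V, n = 2.
log K = nE°cell / 0.0592 = (2)(+1.31) / 0.0592 = 44.3.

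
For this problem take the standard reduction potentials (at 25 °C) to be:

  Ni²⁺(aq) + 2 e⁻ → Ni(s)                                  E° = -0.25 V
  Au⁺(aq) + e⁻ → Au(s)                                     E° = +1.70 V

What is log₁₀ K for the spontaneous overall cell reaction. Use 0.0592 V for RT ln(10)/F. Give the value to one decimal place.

65.9

Cathode: Au⁺/Au; anode: Ni²⁺/Ni. E°cell = +1.95 V, n = 2.
log K = nE°cell / 0.0592 = (2)(+1.95) / 0.0592 = 65.9.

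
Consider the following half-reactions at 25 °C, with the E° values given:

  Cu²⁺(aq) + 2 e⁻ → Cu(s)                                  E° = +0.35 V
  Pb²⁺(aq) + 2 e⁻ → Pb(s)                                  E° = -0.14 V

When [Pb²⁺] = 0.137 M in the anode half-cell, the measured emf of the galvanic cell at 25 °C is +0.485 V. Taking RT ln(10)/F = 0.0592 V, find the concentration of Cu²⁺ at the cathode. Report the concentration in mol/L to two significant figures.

0.093 M

Cu²⁺/Cu is the cathode, Pb²⁺/Pb the anode: E°cell = +0.49 V, n = 2.
Overall reaction: Cu²⁺(aq) + Pb(s) → Cu(s) + Pb²⁺(aq); Q = [Pb²⁺]^1/[Cu²⁺]^1.
From E = E° − (0.0592/n) log Q: log Q = (E° − E)·n/0.0592 = (+0.49 − (+0.485))·2/0.0592 = 0.1689.
So 1·log[Cu²⁺] = 1·log(0.137) − log Q = -0.8633 − (0.1689) = -1.0322; [Cu²⁺] = 10^(-1.0322) ≈ 0.093 M.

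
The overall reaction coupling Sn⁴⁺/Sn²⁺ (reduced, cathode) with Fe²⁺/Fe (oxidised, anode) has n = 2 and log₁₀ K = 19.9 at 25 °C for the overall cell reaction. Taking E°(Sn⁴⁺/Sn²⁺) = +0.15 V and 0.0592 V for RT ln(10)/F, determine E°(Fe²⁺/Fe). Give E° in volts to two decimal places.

-0.44 V

E°cell = (0.0592/n)·log K = (0.0592/2)(19.9) = +0.589 V.
Since Sn⁴⁺/Sn²⁺ is the cathode and Fe²⁺/Fe the anode, E°cell = E°(Sn⁴⁺/Sn²⁺) − E°(Fe²⁺/Fe).
So E°(Fe²⁺/Fe) = E°(Sn⁴⁺/Sn²⁺) − E°cell = (+0.15) − (+0.589) = -0.44 V.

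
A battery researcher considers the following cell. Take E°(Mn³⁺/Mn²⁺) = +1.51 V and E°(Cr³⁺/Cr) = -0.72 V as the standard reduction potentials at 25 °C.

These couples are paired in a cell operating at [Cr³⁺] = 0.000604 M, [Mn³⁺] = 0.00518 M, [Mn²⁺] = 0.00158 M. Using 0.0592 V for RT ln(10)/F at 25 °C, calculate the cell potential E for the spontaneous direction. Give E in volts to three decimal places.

+2.324 V

Mn³⁺/Mn²⁺ is the cathode (higher E°), Cr³⁺/Cr the anode: E°cell = +1.51 − (-0.72) = +2.23 V, n = 3.
Overall: 3 Mn³⁺(aq) + Cr(s) → 3 Mn²⁺(aq) + Cr³⁺(aq)
Q = [Mn²⁺]^3·[Cr³⁺] / ([Mn³⁺]^3); log Q = -4.766.
E = E° − (0.0592/n) log Q = +2.23 − (0.0592/3)(-4.766) = +2.324 V.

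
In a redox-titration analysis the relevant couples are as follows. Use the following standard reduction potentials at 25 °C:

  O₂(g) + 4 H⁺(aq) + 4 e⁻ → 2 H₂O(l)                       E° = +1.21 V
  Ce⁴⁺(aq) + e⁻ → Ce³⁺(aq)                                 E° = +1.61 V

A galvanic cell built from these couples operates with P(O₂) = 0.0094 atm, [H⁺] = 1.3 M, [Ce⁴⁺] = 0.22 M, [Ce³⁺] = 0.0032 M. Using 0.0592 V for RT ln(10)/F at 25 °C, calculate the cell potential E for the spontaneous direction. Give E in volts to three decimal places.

+0.532 V

Ce⁴⁺/Ce³⁺ is the cathode (higher E°), O₂/H₂O the anode: E°cell = +1.61 − (+1.21) = +0.40 V, n = 4.
Overall: 4 Ce⁴⁺(aq) + 2 H₂O(l) → 4 Ce³⁺(aq) + O₂(g) + 4 H⁺(aq)
Q = [Ce³⁺]^4·P(O₂)·[H⁺]^4 / ([Ce⁴⁺]^4); log Q = -8.920.
E = E° − (0.0592/n) log Q = +0.40 − (0.0592/4)(-8.920) = +0.532 V.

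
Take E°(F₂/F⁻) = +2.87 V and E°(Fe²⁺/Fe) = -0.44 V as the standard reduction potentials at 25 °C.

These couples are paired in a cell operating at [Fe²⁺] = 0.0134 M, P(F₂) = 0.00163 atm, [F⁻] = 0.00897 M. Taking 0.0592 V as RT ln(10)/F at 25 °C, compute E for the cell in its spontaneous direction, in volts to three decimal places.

+3.404 V

F₂/F⁻ is the cathode (higher E°), Fe²⁺/Fe the anode: E°cell = +2.87 − (-0.44) = +3.31 V, n = 2.
Overall: F₂(g) + Fe(s) → 2 F⁻(aq) + Fe²⁺(aq)
Q = [F⁻]^2·[Fe²⁺] / (P(F₂)); log Q = -3.179.
E = E° − (0.0592/n) log Q = +3.31 − (0.0592/2)(-3.179) = +3.404 V.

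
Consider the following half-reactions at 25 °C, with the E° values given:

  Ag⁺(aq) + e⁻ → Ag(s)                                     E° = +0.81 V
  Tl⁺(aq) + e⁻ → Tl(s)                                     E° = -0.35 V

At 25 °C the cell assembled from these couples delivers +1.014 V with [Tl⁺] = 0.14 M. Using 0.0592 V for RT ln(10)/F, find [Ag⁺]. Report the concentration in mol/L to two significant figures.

0.00048 M

Ag⁺/Ag is the cathode, Tl⁺/Tl the anode: E°cell = +1.16 V, n = 1.
Overall reaction: Ag⁺(aq) + Tl(s) → Ag(s) + Tl⁺(aq); Q = [Tl⁺]^1/[Ag⁺]^1.
From E = E° − (0.0592/n) log Q: log Q = (E° − E)·n/0.0592 = (+1.16 − (+1.014))·1/0.0592 = 2.4662.
So 1·log[Ag⁺] = 1·log(0.14) − log Q = -0.8539 − (2.4662) = -3.3201; [Ag⁺] = 10^(-3.3201) ≈ 0.00048 M.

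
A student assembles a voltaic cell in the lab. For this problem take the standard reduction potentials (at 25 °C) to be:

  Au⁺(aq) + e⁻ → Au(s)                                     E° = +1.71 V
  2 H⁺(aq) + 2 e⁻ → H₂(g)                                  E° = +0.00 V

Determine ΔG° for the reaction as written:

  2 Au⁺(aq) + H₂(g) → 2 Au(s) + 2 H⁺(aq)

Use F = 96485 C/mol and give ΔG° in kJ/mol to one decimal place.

-330.0 kJ/mol

As written, Au⁺/Au is reduced (cathode) and H⁺/H₂ is oxidised (anode), so E°cell = (+1.71) − (+0.00) = +1.71 V.
Balancing electrons gives n = 2.
ΔG° = −nFE° = −(2)(96485)(+1.71) = -329,979 J = -330.0 kJ/mol.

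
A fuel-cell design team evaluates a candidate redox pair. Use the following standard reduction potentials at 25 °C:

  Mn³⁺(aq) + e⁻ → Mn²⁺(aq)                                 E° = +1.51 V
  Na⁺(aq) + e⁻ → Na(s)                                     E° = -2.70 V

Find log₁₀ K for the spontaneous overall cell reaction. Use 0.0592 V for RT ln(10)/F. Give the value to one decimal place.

Cathode: Mn³⁺/Mn²⁺; anode: Na⁺/Na. E°cell = +4.21 V, n = 1.
log K = nE°cell / 0.0592 = (1)(+4.21) / 0.0592 = 71.1.

71.1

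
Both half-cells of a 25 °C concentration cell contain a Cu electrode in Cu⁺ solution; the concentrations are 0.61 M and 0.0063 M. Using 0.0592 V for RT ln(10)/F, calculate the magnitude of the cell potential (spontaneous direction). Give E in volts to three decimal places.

+0.118 V

For a concentration cell E°cell = 0. The 0.61 M side is the cathode (reduction is favoured where [Cu⁺] is higher).
With n = 1, E = −(0.0592/1) log([Cu⁺]ₐₙ/[Cu⁺]꜀ₐₜ) = −(0.0592/1) log(0.0063/0.61) = −(0.0592/1)(-1.986) = +0.118 V.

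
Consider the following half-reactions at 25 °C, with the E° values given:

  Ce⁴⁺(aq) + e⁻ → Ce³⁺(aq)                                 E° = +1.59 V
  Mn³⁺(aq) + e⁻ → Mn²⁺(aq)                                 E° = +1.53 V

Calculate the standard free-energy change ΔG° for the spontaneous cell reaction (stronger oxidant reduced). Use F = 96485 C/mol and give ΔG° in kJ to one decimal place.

-5.8 kJ

Ce⁴⁺/Ce³⁺ (E° = +1.59 V) is the cathode; Mn³⁺/Mn²⁺ (E° = +1.53 V) is the anode, so E°cell = +0.06 V.
Balancing electrons gives n = 1 (lcm of 1 and 1).
ΔG° = −nFE° = −(1)(96485)(+0.06) = -5,789 J = -5.8 kJ.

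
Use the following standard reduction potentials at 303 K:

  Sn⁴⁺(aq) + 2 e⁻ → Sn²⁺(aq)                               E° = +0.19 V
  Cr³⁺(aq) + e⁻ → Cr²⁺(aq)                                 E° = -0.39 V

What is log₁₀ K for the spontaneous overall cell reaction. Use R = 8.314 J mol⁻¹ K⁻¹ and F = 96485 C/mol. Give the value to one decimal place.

Cathode: Sn⁴⁺/Sn²⁺; anode: Cr³⁺/Cr²⁺. E°cell = (+0.19) − (-0.39) = +0.58 V, with n = 2.
ΔG° = −nFE° = −RT ln K, so ln K = nFE°/(RT) = (2)(96485)(+0.58) / ((8.314)(303)) = 44.429.
log₁₀ K = 44.429 / ln 10 = 19.3.

19.3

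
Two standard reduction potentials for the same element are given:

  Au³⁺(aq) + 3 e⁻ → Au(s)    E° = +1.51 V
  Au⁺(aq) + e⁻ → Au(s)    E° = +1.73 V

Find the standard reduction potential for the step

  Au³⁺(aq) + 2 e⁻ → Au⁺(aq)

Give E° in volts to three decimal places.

+1.400 V

Sequential free energies add, so n₃E°₃ = n₁E°₁ + n₂E°₂.
With n₃ = 3, and the known step contributing 1×(+1.73) V, the unknown satisfies 2·E° = 3×(+1.51) − 1×(+1.73) = +2.800.
E° = +2.800 / 2 = +1.400 V.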